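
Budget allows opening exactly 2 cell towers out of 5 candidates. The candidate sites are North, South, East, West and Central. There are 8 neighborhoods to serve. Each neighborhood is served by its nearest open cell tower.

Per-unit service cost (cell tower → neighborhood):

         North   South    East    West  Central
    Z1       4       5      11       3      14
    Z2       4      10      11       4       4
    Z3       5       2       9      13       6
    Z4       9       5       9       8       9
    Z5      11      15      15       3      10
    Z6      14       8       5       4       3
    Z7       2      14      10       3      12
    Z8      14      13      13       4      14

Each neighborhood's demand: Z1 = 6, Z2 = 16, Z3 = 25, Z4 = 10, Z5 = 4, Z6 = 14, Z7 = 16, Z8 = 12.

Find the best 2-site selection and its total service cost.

With exactly 2 open, each neighborhood uses its cheapest among the chosen.
{South, West}: Z1→West 3·6=18, Z2→West 4·16=64, Z3→South 2·25=50, Z4→South 5·10=50, Z5→West 3·4=12, Z6→West 4·14=56, Z7→West 3·16=48, Z8→West 4·12=48. Service cost 346.
{North, West}: service cost 435
{West, Central}: service cost 462
Among all 10 size-2 choices, {South, West} is lowest.

Choose South and West; total service cost 346.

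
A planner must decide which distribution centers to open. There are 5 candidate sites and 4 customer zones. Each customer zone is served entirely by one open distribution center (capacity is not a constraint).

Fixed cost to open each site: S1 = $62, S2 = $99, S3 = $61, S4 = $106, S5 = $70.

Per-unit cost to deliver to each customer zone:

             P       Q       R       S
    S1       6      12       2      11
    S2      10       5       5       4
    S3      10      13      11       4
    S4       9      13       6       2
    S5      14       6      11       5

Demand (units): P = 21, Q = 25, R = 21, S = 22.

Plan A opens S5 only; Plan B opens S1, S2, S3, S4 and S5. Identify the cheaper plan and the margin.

Plan B is cheaper by 120.

Plan A: {S5}: P→S5 14·21=294, Q→S5 6·25=150, R→S5 11·21=231, S→S5 5·22=110. Service 785; fixed 70; total 855.
Plan B: {S1, S2, S3, S4, S5}: P→S1 6·21=126, Q→S2 5·25=125, R→S1 2·21=42, S→S4 2·22=44. Service 337; fixed 398; total 735.
Difference: |855 − 735| = 120.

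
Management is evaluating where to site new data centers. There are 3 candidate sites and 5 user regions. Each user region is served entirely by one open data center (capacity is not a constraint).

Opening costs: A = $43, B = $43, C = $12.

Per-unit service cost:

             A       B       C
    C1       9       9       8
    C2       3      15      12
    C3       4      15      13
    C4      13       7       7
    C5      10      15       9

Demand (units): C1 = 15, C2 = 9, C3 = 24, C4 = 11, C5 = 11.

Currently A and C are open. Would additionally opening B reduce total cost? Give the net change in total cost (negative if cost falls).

Current service cost with {A, C}: 419.
Adding B: each user region re-picks its cheapest; new service cost 419, saving 0.
Extra fixed cost: 43. Net change = 43 − 0 = 43.
(Totals: 474 → 517.)

No — net change +43 (cost rises by 43).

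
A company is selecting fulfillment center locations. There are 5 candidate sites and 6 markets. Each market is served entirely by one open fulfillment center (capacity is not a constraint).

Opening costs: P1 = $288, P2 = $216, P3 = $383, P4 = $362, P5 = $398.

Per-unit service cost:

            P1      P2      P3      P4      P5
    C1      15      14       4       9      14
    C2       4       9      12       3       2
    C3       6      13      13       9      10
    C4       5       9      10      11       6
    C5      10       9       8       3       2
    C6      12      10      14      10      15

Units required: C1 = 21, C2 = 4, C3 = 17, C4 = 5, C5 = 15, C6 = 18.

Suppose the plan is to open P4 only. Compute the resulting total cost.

Each market is assigned to its cheapest site among the open ones.
{P4}: C1→P4 9·21=189, C2→P4 3·4=12, C3→P4 9·17=153, C4→P4 11·5=55, C5→P4 3·15=45, C6→P4 10·18=180. Service 634; fixed 362; total 996.

Total cost: 996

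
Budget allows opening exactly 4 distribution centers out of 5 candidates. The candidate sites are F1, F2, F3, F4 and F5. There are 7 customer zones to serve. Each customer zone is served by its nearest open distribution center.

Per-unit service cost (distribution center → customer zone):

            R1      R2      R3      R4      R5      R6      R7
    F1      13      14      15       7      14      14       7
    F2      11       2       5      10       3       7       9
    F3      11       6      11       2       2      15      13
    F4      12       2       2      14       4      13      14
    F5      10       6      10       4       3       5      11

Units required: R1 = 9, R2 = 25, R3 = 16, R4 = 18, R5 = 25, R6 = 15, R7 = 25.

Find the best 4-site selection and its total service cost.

With exactly 4 open, each customer zone uses its cheapest among the chosen.
{F1, F3, F4, F5}: R1→F5 10·9=90, R2→F4 2·25=50, R3→F4 2·16=32, R4→F3 2·18=36, R5→F3 2·25=50, R6→F5 5·15=75, R7→F1 7·25=175. Service cost 508.
{F1, F2, F3, F4}: service cost 547
{F1, F2, F3, F5}: service cost 556
Among all 5 size-4 choices, {F1, F3, F4, F5} is lowest.

Choose F1, F3, F4 and F5; total service cost 508.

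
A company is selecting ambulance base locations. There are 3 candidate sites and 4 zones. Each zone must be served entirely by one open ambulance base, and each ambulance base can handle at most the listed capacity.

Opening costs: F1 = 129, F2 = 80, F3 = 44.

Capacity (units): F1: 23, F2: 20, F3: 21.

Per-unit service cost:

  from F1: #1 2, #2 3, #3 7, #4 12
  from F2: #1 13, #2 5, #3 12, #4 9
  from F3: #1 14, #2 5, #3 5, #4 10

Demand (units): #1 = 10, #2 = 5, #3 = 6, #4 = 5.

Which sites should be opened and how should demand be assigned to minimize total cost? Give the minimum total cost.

Open {F1, F3}: #1→F1 2·10=20, #2→F1 3·5=15, #3→F3 5·6=30, #4→F3 10·5=50.
Loads: F1 carries 15/23, F3 carries 11/21. Service 115; fixed 173; total 288.
Next best feasible plan costs 298.

Minimum total cost: 288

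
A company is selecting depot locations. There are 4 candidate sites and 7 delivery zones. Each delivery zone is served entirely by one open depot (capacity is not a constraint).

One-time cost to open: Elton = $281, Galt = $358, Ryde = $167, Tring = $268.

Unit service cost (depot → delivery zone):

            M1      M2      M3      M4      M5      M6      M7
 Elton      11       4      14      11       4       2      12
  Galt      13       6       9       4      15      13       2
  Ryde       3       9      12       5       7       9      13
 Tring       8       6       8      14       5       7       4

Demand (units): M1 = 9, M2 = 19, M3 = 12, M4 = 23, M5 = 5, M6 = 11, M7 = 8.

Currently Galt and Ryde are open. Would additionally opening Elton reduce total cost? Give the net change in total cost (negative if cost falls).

No — net change +151 (cost rises by 151).

Current service cost with {Galt, Ryde}: 491.
Adding Elton: each delivery zone re-picks its cheapest; new service cost 361, saving 130.
Extra fixed cost: 281. Net change = 281 − 130 = 151.
(Totals: 1016 → 1167.)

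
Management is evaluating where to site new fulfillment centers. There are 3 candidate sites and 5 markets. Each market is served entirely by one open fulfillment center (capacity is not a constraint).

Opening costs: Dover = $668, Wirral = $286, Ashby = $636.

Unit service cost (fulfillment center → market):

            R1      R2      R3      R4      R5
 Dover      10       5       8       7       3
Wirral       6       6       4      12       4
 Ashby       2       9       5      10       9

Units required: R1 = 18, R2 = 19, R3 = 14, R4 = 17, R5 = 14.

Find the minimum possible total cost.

For any fixed open set, each market goes to its cheapest open site; total = fixed + service.
{Wirral}: R1→Wirral 6·18=108, R2→Wirral 6·19=114, R3→Wirral 4·14=56, R4→Wirral 12·17=204, R5→Wirral 4·14=56. Service 538; fixed 286; total 824.
{Ashby}: R1→Ashby 2·18=36, R2→Ashby 9·19=171, R3→Ashby 5·14=70, R4→Ashby 10·17=170, R5→Ashby 9·14=126. Service 573; fixed 636; total 1209.
{Dover}: service 548 + fixed 668 = 1216
{Dover, Wirral, Ashby}: service 348 + fixed 1590 = 1938
No other subset beats 824.

Minimum total cost: 824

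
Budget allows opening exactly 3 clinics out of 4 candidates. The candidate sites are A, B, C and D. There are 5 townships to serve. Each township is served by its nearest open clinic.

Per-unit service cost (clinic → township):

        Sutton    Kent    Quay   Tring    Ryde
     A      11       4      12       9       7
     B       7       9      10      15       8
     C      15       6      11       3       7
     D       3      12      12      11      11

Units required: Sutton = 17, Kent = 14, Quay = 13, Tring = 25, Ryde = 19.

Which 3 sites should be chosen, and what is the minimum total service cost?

With exactly 3 open, each township uses its cheapest among the chosen.
{A, C, D}: Sutton→D 3·17=51, Kent→A 4·14=56, Quay→C 11·13=143, Tring→C 3·25=75, Ryde→A 7·19=133. Service cost 458.
{B, C, D}: service cost 473
{A, B, C}: service cost 513
Among all 4 size-3 choices, {A, C, D} is lowest.

Choose A, C and D; total service cost 458.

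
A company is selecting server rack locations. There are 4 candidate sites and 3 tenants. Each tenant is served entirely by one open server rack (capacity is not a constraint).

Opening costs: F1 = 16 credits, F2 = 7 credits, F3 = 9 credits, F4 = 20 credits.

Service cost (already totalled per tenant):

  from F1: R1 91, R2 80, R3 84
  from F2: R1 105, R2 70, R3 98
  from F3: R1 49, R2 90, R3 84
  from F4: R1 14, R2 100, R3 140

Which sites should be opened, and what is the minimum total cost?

For any fixed open set, each tenant goes to its cheapest open site; total = fixed + service.
{F2, F3, F4}: R1→F4 14, R2→F2 70, R3→F3 84. Service 168; fixed 36; total 204.
{F2, F4}: service 182 + fixed 27 = 209
{F1, F2, F4}: service 168 + fixed 43 = 211
{F1, F2, F3, F4}: service 168 + fixed 52 = 220
No other subset beats 204.

Open F2, F3 and F4; minimum total cost 204.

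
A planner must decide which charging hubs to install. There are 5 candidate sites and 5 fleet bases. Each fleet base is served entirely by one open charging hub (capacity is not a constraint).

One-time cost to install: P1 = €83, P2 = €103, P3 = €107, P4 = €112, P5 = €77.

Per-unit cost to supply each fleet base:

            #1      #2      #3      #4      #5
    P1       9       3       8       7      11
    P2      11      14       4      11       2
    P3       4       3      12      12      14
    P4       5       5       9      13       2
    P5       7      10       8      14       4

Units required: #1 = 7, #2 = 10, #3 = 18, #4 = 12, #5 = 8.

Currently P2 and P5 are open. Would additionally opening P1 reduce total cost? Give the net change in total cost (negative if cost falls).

Current service cost with {P2, P5}: 369.
Adding P1: each fleet base re-picks its cheapest; new service cost 251, saving 118.
Extra fixed cost: 83. Net change = 83 − 118 = -35.
(Totals: 549 → 514.)

Yes — net change −35 (cost falls by 35).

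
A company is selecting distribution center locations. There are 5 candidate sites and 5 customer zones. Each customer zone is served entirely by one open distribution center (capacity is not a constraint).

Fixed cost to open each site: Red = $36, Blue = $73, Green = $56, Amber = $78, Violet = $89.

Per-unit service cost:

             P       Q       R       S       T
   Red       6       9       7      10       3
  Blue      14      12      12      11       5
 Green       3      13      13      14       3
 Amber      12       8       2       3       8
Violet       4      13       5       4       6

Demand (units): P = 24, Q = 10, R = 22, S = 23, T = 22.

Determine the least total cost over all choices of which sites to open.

Minimum total cost: 465

For any fixed open set, each customer zone goes to its cheapest open site; total = fixed + service.
{Green, Amber}: P→Green 3·24=72, Q→Amber 8·10=80, R→Amber 2·22=44, S→Amber 3·23=69, T→Green 3·22=66. Service 331; fixed 134; total 465.
{Red, Green, Amber}: P→Green 3·24=72, Q→Amber 8·10=80, R→Amber 2·22=44, S→Amber 3·23=69, T→Red 3·22=66. Service 331; fixed 170; total 501.
{Red, Amber}: service 403 + fixed 114 = 517
{Red, Blue, Green, Amber, Violet}: service 331 + fixed 332 = 663
No other subset beats 465.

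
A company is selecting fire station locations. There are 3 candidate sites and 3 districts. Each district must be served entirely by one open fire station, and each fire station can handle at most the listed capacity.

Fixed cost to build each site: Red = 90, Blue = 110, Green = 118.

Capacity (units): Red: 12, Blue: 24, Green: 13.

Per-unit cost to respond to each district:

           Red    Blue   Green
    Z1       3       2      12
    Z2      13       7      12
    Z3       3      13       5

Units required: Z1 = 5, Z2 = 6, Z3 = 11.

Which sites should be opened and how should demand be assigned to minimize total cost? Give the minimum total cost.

Minimum total cost: 285

Open {Red, Blue}: Z1→Blue 2·5=10, Z2→Blue 7·6=42, Z3→Red 3·11=33.
Loads: Red carries 11/12, Blue carries 11/24. Service 85; fixed 200; total 285.
Next best feasible plan costs 305.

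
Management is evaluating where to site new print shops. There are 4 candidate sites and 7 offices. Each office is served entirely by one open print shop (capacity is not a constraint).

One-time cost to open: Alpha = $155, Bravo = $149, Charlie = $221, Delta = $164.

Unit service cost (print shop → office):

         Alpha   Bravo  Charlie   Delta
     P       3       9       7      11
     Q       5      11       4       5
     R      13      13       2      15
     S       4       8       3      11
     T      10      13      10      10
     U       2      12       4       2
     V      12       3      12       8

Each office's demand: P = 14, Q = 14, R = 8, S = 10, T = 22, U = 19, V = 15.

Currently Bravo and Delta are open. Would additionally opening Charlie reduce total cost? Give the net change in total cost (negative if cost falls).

No — net change +41 (cost rises by 41).

Current service cost with {Bravo, Delta}: 683.
Adding Charlie: each office re-picks its cheapest; new service cost 503, saving 180.
Extra fixed cost: 221. Net change = 221 − 180 = 41.
(Totals: 996 → 1037.)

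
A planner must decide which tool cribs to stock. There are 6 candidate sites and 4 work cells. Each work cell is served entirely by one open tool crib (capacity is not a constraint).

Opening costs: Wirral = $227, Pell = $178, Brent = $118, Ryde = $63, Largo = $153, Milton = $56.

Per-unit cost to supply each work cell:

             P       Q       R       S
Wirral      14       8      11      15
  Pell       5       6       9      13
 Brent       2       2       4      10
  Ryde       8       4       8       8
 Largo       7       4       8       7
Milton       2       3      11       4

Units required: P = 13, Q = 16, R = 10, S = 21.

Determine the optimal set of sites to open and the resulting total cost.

Open Milton only; minimum total cost 324.

For any fixed open set, each work cell goes to its cheapest open site; total = fixed + service.
{Milton}: P→Milton 2·13=26, Q→Milton 3·16=48, R→Milton 11·10=110, S→Milton 4·21=84. Service 268; fixed 56; total 324.
{Brent, Milton}: service 182 + fixed 174 = 356
{Ryde, Milton}: P→Milton 2·13=26, Q→Milton 3·16=48, R→Ryde 8·10=80, S→Milton 4·21=84. Service 238; fixed 119; total 357.
{Wirral, Pell, Brent, Ryde, Largo, Milton}: service 182 + fixed 795 = 977
No other subset beats 324.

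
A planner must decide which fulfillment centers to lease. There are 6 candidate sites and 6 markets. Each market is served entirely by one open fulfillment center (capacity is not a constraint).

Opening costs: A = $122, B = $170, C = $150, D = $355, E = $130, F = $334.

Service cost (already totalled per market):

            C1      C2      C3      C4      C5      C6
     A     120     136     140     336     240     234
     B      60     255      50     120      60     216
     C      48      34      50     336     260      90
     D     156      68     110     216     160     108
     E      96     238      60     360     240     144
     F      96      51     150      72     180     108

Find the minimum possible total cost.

Minimum total cost: 722

For any fixed open set, each market goes to its cheapest open site; total = fixed + service.
{B, C}: C1→C 48, C2→C 34, C3→B 50, C4→B 120, C5→B 60, C6→C 90. Service 402; fixed 320; total 722.
{A, B, C}: service 402 + fixed 442 = 844
{B, C, E}: service 402 + fixed 450 = 852
{A, B, C, D, E, F}: service 354 + fixed 1261 = 1615
No other subset beats 722.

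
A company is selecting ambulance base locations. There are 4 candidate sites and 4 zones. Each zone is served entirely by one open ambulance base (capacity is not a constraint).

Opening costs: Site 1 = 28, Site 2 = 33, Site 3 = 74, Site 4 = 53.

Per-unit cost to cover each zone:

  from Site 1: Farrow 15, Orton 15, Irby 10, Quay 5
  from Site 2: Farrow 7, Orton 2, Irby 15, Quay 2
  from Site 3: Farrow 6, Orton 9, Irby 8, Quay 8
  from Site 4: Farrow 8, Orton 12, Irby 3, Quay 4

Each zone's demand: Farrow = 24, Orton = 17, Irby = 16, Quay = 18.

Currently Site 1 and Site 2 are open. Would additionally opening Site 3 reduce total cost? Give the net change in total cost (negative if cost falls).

No — net change +18 (cost rises by 18).

Current service cost with {Site 1, Site 2}: 398.
Adding Site 3: each zone re-picks its cheapest; new service cost 342, saving 56.
Extra fixed cost: 74. Net change = 74 − 56 = 18.
(Totals: 459 → 477.)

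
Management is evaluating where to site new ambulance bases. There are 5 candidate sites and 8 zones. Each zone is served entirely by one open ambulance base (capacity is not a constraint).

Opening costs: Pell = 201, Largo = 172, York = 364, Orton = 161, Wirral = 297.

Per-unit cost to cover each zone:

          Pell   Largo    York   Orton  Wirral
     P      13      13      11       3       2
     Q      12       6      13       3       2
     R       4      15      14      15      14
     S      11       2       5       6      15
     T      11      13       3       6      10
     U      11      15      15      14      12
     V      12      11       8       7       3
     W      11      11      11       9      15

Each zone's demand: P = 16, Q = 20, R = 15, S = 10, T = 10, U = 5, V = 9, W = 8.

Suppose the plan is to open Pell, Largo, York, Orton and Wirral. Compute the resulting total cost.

Each zone is assigned to its cheapest site among the open ones.
{Pell, Largo, York, Orton, Wirral}: P→Wirral 2·16=32, Q→Wirral 2·20=40, R→Pell 4·15=60, S→Largo 2·10=20, T→York 3·10=30, U→Pell 11·5=55, V→Wirral 3·9=27, W→Orton 9·8=72. Service 336; fixed 1195; total 1531.

Total cost: 1531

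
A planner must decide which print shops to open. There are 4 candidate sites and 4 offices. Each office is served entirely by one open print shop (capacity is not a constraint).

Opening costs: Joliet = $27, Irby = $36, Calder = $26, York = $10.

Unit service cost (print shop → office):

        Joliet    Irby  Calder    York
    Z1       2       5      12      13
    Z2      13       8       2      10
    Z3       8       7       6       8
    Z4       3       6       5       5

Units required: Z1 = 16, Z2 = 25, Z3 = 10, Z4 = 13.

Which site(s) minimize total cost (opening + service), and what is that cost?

Open Joliet and Calder; minimum total cost 234.

For any fixed open set, each office goes to its cheapest open site; total = fixed + service.
{Joliet, Calder}: Z1→Joliet 2·16=32, Z2→Calder 2·25=50, Z3→Calder 6·10=60, Z4→Joliet 3·13=39. Service 181; fixed 53; total 234.
{Joliet, Calder, York}: service 181 + fixed 63 = 244
{Joliet, Irby, Calder}: service 181 + fixed 89 = 270
{Joliet, Irby, Calder, York}: service 181 + fixed 99 = 280
No other subset beats 234.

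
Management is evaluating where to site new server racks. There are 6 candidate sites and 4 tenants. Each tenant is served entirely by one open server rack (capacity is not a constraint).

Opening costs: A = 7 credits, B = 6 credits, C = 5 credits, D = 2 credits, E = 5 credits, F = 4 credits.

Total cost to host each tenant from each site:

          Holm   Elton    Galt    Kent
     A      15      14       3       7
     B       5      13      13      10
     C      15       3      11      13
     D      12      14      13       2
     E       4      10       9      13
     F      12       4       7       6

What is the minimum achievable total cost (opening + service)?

Minimum total cost: 28

For any fixed open set, each tenant goes to its cheapest open site; total = fixed + service.
{D, E, F}: Holm→E 4, Elton→F 4, Galt→F 7, Kent→D 2. Service 17; fixed 11; total 28.
{B, D, F}: service 18 + fixed 12 = 30
{C, D, E}: Holm→E 4, Elton→C 3, Galt→E 9, Kent→D 2. Service 18; fixed 12; total 30.
{A, B, C, D, E, F}: service 12 + fixed 29 = 41
No other subset beats 28.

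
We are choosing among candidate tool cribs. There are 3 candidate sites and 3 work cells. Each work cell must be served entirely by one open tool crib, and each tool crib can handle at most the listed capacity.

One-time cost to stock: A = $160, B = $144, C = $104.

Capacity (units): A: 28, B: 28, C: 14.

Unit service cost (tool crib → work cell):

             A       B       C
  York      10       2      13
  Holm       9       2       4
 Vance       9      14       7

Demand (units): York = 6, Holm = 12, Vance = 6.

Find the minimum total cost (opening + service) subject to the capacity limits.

Minimum total cost: 264

Open {B}: York→B 2·6=12, Holm→B 2·12=24, Vance→B 14·6=84.
Loads: B carries 24/28. Service 120; fixed 144; total 264.
Next best feasible plan costs 326.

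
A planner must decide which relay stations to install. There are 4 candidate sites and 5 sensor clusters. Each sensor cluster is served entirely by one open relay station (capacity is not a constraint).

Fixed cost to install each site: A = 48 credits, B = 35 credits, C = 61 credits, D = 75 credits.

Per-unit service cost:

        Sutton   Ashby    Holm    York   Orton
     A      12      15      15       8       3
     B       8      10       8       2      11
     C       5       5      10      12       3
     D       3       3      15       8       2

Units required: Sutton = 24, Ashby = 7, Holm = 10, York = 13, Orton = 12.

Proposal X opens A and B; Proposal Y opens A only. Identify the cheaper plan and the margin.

Proposal X is cheaper by 244.

Proposal X: {A, B}: Sutton→B 8·24=192, Ashby→B 10·7=70, Holm→B 8·10=80, York→B 2·13=26, Orton→A 3·12=36. Service 404; fixed 83; total 487.
Proposal Y: {A}: Sutton→A 12·24=288, Ashby→A 15·7=105, Holm→A 15·10=150, York→A 8·13=104, Orton→A 3·12=36. Service 683; fixed 48; total 731.
Difference: |487 − 731| = 244.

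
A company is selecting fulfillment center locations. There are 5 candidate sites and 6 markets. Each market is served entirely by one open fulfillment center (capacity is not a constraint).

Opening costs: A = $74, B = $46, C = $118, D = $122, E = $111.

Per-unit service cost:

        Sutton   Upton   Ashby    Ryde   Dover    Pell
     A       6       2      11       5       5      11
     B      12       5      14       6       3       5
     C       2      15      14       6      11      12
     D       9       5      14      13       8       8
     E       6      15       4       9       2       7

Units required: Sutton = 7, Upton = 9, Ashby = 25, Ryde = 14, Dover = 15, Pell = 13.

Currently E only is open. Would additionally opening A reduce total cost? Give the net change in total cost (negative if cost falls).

Yes — net change −99 (cost falls by 99).

Current service cost with {E}: 524.
Adding A: each market re-picks its cheapest; new service cost 351, saving 173.
Extra fixed cost: 74. Net change = 74 − 173 = -99.
(Totals: 635 → 536.)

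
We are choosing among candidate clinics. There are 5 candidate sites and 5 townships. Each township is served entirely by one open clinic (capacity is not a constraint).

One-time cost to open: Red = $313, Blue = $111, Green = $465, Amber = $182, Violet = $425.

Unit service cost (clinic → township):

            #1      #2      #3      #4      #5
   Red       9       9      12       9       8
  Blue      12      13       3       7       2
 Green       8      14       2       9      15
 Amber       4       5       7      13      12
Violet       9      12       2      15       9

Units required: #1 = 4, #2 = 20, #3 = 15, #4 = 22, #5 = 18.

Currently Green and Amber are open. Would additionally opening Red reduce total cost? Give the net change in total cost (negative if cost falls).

Current service cost with {Green, Amber}: 560.
Adding Red: each township re-picks its cheapest; new service cost 488, saving 72.
Extra fixed cost: 313. Net change = 313 − 72 = 241.
(Totals: 1207 → 1448.)

No — net change +241 (cost rises by 241).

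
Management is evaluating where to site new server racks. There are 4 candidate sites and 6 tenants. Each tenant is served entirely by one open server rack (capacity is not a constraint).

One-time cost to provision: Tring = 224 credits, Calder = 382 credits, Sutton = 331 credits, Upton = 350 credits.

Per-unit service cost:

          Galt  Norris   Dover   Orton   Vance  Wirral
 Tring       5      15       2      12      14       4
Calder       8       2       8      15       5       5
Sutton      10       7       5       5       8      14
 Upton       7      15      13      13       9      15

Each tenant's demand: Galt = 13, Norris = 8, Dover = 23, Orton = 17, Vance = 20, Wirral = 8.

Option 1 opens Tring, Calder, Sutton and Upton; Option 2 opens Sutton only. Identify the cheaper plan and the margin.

Option 1: {Tring, Calder, Sutton, Upton}: Galt→Tring 5·13=65, Norris→Calder 2·8=16, Dover→Tring 2·23=46, Orton→Sutton 5·17=85, Vance→Calder 5·20=100, Wirral→Tring 4·8=32. Service 344; fixed 1287; total 1631.
Option 2: {Sutton}: Galt→Sutton 10·13=130, Norris→Sutton 7·8=56, Dover→Sutton 5·23=115, Orton→Sutton 5·17=85, Vance→Sutton 8·20=160, Wirral→Sutton 14·8=112. Service 658; fixed 331; total 989.
Difference: |1631 − 989| = 642.

Option 2 is cheaper by 642.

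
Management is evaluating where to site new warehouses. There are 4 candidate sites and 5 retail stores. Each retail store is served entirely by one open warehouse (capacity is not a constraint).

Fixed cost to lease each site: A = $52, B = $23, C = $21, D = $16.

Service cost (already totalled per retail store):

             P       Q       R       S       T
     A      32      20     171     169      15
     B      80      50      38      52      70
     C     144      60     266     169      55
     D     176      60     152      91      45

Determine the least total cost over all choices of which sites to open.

For any fixed open set, each retail store goes to its cheapest open site; total = fixed + service.
{A, B}: P→A 32, Q→A 20, R→B 38, S→B 52, T→A 15. Service 157; fixed 75; total 232.
{A, B, D}: service 157 + fixed 91 = 248
{A, B, C}: service 157 + fixed 96 = 253
{A, B, C, D}: P→A 32, Q→A 20, R→B 38, S→B 52, T→A 15. Service 157; fixed 112; total 269.
No other subset beats 232.

Minimum total cost: 232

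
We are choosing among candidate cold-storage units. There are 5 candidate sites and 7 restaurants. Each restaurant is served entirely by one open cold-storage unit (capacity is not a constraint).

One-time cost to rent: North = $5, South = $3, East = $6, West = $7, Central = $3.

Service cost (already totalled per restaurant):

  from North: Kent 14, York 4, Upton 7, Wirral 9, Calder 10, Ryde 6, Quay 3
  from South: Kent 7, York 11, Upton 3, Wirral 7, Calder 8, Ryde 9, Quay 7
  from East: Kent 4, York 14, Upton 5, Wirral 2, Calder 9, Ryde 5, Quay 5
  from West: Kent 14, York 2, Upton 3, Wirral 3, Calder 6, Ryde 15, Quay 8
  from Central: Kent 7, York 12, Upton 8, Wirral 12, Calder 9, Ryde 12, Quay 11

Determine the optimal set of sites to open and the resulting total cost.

For any fixed open set, each restaurant goes to its cheapest open site; total = fixed + service.
{East, West}: Kent→East 4, York→West 2, Upton→West 3, Wirral→East 2, Calder→West 6, Ryde→East 5, Quay→East 5. Service 27; fixed 13; total 40.
{North, South, East}: Kent→East 4, York→North 4, Upton→South 3, Wirral→East 2, Calder→South 8, Ryde→East 5, Quay→North 3. Service 29; fixed 14; total 43.
{North, East}: service 32 + fixed 11 = 43
{North, South, East, West, Central}: service 25 + fixed 24 = 49
No other subset beats 40.

Open East and West; minimum total cost 40.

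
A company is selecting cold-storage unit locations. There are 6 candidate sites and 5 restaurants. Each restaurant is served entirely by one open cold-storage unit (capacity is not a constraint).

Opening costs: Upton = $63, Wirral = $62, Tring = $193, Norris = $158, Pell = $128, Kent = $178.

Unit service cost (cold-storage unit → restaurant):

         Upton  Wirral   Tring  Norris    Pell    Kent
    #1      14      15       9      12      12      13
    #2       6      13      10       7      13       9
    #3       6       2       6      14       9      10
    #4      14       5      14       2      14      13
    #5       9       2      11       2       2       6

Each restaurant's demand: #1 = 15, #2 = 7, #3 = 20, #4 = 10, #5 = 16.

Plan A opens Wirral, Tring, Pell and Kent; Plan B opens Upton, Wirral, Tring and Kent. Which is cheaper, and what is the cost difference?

Plan A: {Wirral, Tring, Pell, Kent}: #1→Tring 9·15=135, #2→Kent 9·7=63, #3→Wirral 2·20=40, #4→Wirral 5·10=50, #5→Wirral 2·16=32. Service 320; fixed 561; total 881.
Plan B: {Upton, Wirral, Tring, Kent}: #1→Tring 9·15=135, #2→Upton 6·7=42, #3→Wirral 2·20=40, #4→Wirral 5·10=50, #5→Wirral 2·16=32. Service 299; fixed 496; total 795.
Difference: |881 − 795| = 86.

Plan B is cheaper by 86.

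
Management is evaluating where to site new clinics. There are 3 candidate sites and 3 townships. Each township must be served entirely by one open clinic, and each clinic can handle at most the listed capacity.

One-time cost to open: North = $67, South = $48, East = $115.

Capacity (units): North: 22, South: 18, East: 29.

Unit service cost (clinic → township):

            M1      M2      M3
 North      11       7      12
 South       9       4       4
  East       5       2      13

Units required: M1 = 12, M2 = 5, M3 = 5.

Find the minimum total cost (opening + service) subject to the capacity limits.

Open {East}: M1→East 5·12=60, M2→East 2·5=10, M3→East 13·5=65.
Loads: East carries 22/29. Service 135; fixed 115; total 250.
Next best feasible plan costs 253.

Minimum total cost: 250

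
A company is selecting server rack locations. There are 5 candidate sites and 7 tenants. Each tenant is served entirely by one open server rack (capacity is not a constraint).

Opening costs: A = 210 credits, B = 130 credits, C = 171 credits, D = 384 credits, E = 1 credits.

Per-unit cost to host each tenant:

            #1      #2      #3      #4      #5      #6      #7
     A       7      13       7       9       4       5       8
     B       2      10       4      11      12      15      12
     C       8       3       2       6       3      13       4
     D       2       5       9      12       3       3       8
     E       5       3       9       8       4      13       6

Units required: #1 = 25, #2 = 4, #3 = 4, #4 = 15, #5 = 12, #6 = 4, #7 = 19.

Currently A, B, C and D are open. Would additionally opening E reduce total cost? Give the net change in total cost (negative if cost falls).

No — net change +1 (cost rises by 1).

Current service cost with {A, B, C, D}: 284.
Adding E: each tenant re-picks its cheapest; new service cost 284, saving 0.
Extra fixed cost: 1. Net change = 1 − 0 = 1.
(Totals: 1179 → 1180.)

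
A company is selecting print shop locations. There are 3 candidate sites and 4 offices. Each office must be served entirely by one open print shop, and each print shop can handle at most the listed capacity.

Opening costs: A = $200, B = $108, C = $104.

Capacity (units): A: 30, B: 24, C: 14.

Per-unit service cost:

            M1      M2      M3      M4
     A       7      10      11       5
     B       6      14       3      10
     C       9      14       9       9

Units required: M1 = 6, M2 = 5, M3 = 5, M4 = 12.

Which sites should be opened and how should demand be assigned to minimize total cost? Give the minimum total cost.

Open {A}: M1→A 7·6=42, M2→A 10·5=50, M3→A 11·5=55, M4→A 5·12=60.
Loads: A carries 28/30. Service 207; fixed 200; total 407.
Next best feasible plan costs 441.

Minimum total cost: 407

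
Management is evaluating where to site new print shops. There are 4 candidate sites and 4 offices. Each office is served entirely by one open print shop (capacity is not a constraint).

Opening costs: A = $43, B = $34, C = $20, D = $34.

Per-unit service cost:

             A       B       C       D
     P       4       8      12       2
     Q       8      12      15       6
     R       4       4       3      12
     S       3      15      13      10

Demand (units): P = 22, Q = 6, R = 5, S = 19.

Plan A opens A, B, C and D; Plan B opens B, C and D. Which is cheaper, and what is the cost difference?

Plan A: {A, B, C, D}: P→D 2·22=44, Q→D 6·6=36, R→C 3·5=15, S→A 3·19=57. Service 152; fixed 131; total 283.
Plan B: {B, C, D}: P→D 2·22=44, Q→D 6·6=36, R→C 3·5=15, S→D 10·19=190. Service 285; fixed 88; total 373.
Difference: |283 − 373| = 90.

Plan A is cheaper by 90.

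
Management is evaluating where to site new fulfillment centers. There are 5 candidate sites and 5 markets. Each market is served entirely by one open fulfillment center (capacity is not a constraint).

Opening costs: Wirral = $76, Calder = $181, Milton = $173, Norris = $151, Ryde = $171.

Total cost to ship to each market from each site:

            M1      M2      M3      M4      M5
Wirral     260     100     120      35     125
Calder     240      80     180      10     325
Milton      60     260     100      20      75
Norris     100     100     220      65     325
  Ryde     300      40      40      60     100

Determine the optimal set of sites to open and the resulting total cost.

For any fixed open set, each market goes to its cheapest open site; total = fixed + service.
{Milton, Ryde}: M1→Milton 60, M2→Ryde 40, M3→Ryde 40, M4→Milton 20, M5→Milton 75. Service 235; fixed 344; total 579.
{Wirral, Milton}: service 355 + fixed 249 = 604
{Wirral, Milton, Ryde}: M1→Milton 60, M2→Ryde 40, M3→Ryde 40, M4→Milton 20, M5→Milton 75. Service 235; fixed 420; total 655.
{Wirral, Calder, Milton, Norris, Ryde}: M1→Milton 60, M2→Ryde 40, M3→Ryde 40, M4→Calder 10, M5→Milton 75. Service 225; fixed 752; total 977.
No other subset beats 579.

Open Milton and Ryde; minimum total cost 579.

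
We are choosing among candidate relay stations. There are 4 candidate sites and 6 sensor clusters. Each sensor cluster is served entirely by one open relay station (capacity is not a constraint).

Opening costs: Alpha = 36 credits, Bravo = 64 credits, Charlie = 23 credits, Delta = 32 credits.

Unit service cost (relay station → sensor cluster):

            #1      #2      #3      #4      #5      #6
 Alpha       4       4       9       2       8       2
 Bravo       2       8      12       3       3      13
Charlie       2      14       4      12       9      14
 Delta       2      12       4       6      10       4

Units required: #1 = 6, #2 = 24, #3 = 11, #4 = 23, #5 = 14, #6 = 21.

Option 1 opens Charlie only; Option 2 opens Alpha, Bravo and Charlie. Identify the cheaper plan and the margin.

Option 1: {Charlie}: #1→Charlie 2·6=12, #2→Charlie 14·24=336, #3→Charlie 4·11=44, #4→Charlie 12·23=276, #5→Charlie 9·14=126, #6→Charlie 14·21=294. Service 1088; fixed 23; total 1111.
Option 2: {Alpha, Bravo, Charlie}: #1→Bravo 2·6=12, #2→Alpha 4·24=96, #3→Charlie 4·11=44, #4→Alpha 2·23=46, #5→Bravo 3·14=42, #6→Alpha 2·21=42. Service 282; fixed 123; total 405.
Difference: |1111 − 405| = 706.

Option 2 is cheaper by 706.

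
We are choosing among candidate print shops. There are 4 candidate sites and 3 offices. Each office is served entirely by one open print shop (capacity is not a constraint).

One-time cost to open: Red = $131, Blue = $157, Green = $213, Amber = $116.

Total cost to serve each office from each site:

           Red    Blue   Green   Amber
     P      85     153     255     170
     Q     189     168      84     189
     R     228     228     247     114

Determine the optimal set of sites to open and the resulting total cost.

For any fixed open set, each office goes to its cheapest open site; total = fixed + service.
{Amber}: P→Amber 170, Q→Amber 189, R→Amber 114. Service 473; fixed 116; total 589.
{Red}: service 502 + fixed 131 = 633
{Red, Amber}: service 388 + fixed 247 = 635
{Red, Blue, Green, Amber}: service 283 + fixed 617 = 900
No other subset beats 589.

Open Amber only; minimum total cost 589.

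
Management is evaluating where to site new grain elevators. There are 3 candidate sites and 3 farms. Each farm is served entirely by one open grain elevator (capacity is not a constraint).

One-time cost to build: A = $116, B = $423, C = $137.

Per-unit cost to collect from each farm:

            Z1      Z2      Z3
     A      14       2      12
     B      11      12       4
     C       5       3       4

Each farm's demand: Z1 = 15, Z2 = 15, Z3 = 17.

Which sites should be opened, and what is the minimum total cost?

Open C only; minimum total cost 325.

For any fixed open set, each farm goes to its cheapest open site; total = fixed + service.
{C}: Z1→C 5·15=75, Z2→C 3·15=45, Z3→C 4·17=68. Service 188; fixed 137; total 325.
{A, C}: Z1→C 5·15=75, Z2→A 2·15=30, Z3→C 4·17=68. Service 173; fixed 253; total 426.
{A}: Z1→A 14·15=210, Z2→A 2·15=30, Z3→A 12·17=204. Service 444; fixed 116; total 560.
{A, B, C}: Z1→C 5·15=75, Z2→A 2·15=30, Z3→B 4·17=68. Service 173; fixed 676; total 849.
No other subset beats 325.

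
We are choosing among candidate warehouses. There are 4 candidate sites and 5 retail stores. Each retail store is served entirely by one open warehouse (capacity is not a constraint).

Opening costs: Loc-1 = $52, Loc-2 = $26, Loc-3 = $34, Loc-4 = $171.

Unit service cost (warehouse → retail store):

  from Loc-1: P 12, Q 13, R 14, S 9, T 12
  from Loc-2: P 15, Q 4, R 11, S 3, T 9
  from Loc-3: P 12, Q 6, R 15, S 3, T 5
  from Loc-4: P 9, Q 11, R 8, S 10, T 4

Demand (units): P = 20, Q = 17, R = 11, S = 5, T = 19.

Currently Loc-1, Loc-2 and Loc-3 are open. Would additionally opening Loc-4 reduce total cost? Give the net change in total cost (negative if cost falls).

Current service cost with {Loc-1, Loc-2, Loc-3}: 539.
Adding Loc-4: each retail store re-picks its cheapest; new service cost 427, saving 112.
Extra fixed cost: 171. Net change = 171 − 112 = 59.
(Totals: 651 → 710.)

No — net change +59 (cost rises by 59).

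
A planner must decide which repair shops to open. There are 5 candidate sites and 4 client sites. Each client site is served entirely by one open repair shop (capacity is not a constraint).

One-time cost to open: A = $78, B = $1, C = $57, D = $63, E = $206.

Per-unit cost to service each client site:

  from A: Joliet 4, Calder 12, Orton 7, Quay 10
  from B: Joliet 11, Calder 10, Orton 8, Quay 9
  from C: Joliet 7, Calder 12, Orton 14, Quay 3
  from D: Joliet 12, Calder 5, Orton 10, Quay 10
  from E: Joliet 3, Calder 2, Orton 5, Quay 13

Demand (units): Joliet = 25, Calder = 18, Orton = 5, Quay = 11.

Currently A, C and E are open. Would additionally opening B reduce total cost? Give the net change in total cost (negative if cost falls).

No — net change +1 (cost rises by 1).

Current service cost with {A, C, E}: 169.
Adding B: each client site re-picks its cheapest; new service cost 169, saving 0.
Extra fixed cost: 1. Net change = 1 − 0 = 1.
(Totals: 510 → 511.)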